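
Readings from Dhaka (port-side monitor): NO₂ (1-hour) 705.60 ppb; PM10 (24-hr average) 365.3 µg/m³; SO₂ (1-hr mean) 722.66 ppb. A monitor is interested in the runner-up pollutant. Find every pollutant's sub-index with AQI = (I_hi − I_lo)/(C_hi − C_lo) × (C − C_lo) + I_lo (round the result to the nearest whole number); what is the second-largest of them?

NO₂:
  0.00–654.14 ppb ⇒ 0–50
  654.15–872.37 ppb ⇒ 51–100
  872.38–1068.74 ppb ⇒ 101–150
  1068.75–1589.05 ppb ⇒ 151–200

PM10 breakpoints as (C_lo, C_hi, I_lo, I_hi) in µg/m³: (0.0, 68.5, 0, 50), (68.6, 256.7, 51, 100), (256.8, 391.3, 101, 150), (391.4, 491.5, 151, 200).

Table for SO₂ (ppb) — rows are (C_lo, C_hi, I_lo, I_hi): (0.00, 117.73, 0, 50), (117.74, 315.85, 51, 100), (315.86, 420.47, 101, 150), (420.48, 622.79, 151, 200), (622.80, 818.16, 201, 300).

141

NO₂: row 654.15–872.37 (AQI 51–100). (100−51)·(705.60−654.15)/(872.37−654.15) + 51 = 49·51.45/218.22 + 51 ≈ 62.55 → 63.
PM10: 365.3 ∈ [256.8, 391.3] ↔ index [101, 150].
101 + (365.3−256.8)·(150−101)/(391.3−256.8) = 101 + 108.5·49/134.5 ≈ 140.53, so AQI = 141.
SO₂: 722.66 lies in 622.80–818.16, so I_lo=201, I_hi=300, C_lo=622.80, C_hi=818.16.
(300−201)/(818.16−622.80) × (722.66−622.80) + 201 = 99/195.36 × 99.86 + 201 ≈ 251.60 → 252.
Sub-indices: NO₂→63, PM10→141, SO₂→252. Ranked high→low: 252, 141, 63. Second-highest sub-index = 141.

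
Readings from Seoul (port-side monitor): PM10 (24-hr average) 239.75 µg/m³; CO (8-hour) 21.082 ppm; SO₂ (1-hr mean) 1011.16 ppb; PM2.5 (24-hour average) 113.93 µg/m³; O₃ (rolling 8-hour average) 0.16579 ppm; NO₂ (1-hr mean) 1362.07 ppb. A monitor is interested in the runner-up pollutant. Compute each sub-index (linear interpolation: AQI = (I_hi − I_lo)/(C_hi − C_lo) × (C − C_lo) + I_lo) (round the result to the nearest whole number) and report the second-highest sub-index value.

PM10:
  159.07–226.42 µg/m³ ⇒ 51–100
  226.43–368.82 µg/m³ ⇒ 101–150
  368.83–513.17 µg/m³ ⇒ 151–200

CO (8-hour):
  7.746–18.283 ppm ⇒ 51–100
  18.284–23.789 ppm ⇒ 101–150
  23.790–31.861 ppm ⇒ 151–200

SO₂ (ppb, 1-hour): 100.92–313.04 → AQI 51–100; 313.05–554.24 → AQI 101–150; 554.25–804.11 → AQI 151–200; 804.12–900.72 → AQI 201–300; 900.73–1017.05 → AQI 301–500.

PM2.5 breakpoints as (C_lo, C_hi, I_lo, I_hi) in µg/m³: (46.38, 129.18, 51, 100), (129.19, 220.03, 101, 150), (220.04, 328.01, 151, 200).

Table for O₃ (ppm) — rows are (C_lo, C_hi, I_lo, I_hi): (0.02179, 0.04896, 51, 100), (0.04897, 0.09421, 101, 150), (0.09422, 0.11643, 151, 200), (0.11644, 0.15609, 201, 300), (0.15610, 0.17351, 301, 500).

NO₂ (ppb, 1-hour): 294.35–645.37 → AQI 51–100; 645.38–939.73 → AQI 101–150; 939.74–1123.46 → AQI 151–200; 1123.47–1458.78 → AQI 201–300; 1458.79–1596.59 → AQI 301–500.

412

PM10: 239.75 ∈ [226.43, 368.82] ↔ index [101, 150].
101 + (239.75−226.43)·(150−101)/(368.82−226.43) = 101 + 13.32·49/142.39 ≈ 105.58, so AQI = 106.
CO 21.082: bracket 18.284–23.789 → index 101–150; slope 49/5.505, offset 2.798.
AQI = 101 + 49/5.505·2.798 ≈ 125.90 ⇒ 126.
SO₂: 1011.16 lies in 900.73–1017.05, so I_lo=301, I_hi=500, C_lo=900.73, C_hi=1017.05.
(500−301)/(1017.05−900.73) × (1011.16−900.73) + 301 = 199/116.32 × 110.43 + 301 ≈ 489.92 → 490.
PM2.5: 113.93 ∈ [46.38, 129.18] ↔ index [51, 100].
51 + (113.93−46.38)·(100−51)/(129.18−46.38) = 51 + 67.55·49/82.80 ≈ 90.98, so AQI = 91.
O₃: row 0.15610–0.17351 (AQI 301–500). (500−301)·(0.16579−0.15610)/(0.17351−0.15610) + 301 = 199·0.00969/0.01741 + 301 ≈ 411.76 → 412.
NO₂: row 1123.47–1458.78 (AQI 201–300). (300−201)·(1362.07−1123.47)/(1458.78−1123.47) + 201 = 99·238.60/335.31 + 201 ≈ 271.45 → 271.
Sub-indices: PM10→106, CO→126, SO₂→490, PM2.5→91, O₃→412, NO₂→271. Ranked high→low: 490, 412, 271, 126, 106, 91. Second-highest sub-index = 412.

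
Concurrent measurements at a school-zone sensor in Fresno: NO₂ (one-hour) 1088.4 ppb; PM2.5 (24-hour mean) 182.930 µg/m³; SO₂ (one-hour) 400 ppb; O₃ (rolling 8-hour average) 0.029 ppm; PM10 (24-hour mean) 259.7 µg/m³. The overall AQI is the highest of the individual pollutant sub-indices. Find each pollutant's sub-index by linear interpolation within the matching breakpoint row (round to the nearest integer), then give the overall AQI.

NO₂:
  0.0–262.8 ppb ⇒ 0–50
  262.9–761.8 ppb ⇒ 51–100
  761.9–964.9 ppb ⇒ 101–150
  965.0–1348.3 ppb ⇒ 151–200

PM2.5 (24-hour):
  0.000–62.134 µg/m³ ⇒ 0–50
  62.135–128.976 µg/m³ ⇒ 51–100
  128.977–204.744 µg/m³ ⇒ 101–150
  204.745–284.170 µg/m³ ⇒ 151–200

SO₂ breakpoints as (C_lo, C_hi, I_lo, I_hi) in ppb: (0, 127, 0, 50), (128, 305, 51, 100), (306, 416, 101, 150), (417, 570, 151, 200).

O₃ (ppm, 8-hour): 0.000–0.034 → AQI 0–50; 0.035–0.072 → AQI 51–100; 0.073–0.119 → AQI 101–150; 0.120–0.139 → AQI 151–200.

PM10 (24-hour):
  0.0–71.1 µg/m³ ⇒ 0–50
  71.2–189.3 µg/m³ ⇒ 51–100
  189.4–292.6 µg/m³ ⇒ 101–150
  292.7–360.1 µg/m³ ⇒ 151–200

167

NO₂ 1088.4: bracket 965.0–1348.3 → index 151–200; slope 49/383.3, offset 123.4.
AQI = 151 + 49/383.3·123.4 ≈ 166.78 ⇒ 167.
PM2.5: row 128.977–204.744 (AQI 101–150). (150−101)·(182.930−128.977)/(204.744−128.977) + 101 = 49·53.953/75.767 + 101 ≈ 135.89 → 136.
SO₂: 400 lies in 306–416, so I_lo=101, I_hi=150, C_lo=306, C_hi=416.
(150−101)/(416−306) × (400−306) + 101 = 49/110 × 94 + 101 ≈ 142.87 → 143.
O₃: row 0.000–0.034 (AQI 0–50). (50−0)·(0.029−0.000)/(0.034−0.000) + 0 = 50·0.029/0.034 + 0 ≈ 42.65 → 43.
PM10: row 189.4–292.6 (AQI 101–150). (150−101)·(259.7−189.4)/(292.6−189.4) + 101 = 49·70.3/103.2 + 101 ≈ 134.38 → 134.
Sub-indices: NO₂→167, PM2.5→136, SO₂→143, O₃→43, PM10→134. Overall AQI = max = 167; dominant pollutant is NO₂.
AQI 167: Unhealthy.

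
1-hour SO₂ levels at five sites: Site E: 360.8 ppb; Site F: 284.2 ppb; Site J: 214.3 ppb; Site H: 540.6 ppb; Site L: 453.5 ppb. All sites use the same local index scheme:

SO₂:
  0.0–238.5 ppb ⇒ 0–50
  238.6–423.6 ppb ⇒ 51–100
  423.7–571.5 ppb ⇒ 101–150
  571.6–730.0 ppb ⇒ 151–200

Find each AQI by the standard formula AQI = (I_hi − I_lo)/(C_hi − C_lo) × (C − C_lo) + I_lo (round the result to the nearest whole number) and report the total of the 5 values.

442

Site E: 360.8 lies in 238.6–423.6, so I_lo=51, I_hi=100, C_lo=238.6, C_hi=423.6.
(100−51)/(423.6−238.6) × (360.8−238.6) + 51 = 49/185.0 × 122.2 + 51 ≈ 83.37 → 83.
Site F: 284.2 ∈ [238.6, 423.6] ↔ index [51, 100].
51 + (284.2−238.6)·(100−51)/(423.6−238.6) = 51 + 45.6·49/185.0 ≈ 63.08, so AQI = 63.
Site J: 214.3 ∈ [0.0, 238.5] ↔ index [0, 50].
0 + (214.3−0.0)·(50−0)/(238.5−0.0) = 0 + 214.3·50/238.5 ≈ 44.93, so AQI = 45.
Site H: 540.6 lies in 423.7–571.5, so I_lo=101, I_hi=150, C_lo=423.7, C_hi=571.5.
(150−101)/(571.5−423.7) × (540.6−423.7) + 101 = 49/147.8 × 116.9 + 101 ≈ 139.76 → 140.
Site L: row 423.7–571.5 (AQI 101–150). (150−101)·(453.5−423.7)/(571.5−423.7) + 101 = 49·29.8/147.8 + 101 ≈ 110.88 → 111.
AQIs: Site E=83, Site F=63, Site J=45, Site H=140, Site L=111. Sum = 83 + 63 + 45 + 140 + 111 = 442.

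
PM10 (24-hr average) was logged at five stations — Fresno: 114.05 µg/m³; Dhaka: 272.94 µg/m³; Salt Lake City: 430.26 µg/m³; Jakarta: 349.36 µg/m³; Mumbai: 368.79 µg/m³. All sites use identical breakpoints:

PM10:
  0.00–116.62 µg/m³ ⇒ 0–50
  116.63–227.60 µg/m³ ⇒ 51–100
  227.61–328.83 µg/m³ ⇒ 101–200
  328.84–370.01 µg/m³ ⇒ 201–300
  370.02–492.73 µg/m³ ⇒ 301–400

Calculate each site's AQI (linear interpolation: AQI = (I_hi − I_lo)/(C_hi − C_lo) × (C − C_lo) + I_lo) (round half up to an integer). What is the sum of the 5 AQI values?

Fresno: row 0.00–116.62 (AQI 0–50). (50−0)·(114.05−0.00)/(116.62−0.00) + 0 = 50·114.05/116.62 + 0 ≈ 48.90 → 49.
Dhaka: 272.94 lies in 227.61–328.83, so I_lo=101, I_hi=200, C_lo=227.61, C_hi=328.83.
(200−101)/(328.83−227.61) × (272.94−227.61) + 101 = 99/101.22 × 45.33 + 101 ≈ 145.34 → 145.
Salt Lake City: 430.26 lies in 370.02–492.73, so I_lo=301, I_hi=400, C_lo=370.02, C_hi=492.73.
(400−301)/(492.73−370.02) × (430.26−370.02) + 301 = 99/122.71 × 60.24 + 301 ≈ 349.60 → 350.
Jakarta 349.36: bracket 328.84–370.01 → index 201–300; slope 99/41.17, offset 20.52.
AQI = 201 + 99/41.17·20.52 ≈ 250.34 ⇒ 250.
Mumbai: row 328.84–370.01 (AQI 201–300). (300−201)·(368.79−328.84)/(370.01−328.84) + 201 = 99·39.95/41.17 + 201 ≈ 297.07 → 297.
AQIs: Fresno=49, Dhaka=145, Salt Lake City=350, Jakarta=250, Mumbai=297. Sum = 49 + 145 + 350 + 250 + 297 = 1091.

1091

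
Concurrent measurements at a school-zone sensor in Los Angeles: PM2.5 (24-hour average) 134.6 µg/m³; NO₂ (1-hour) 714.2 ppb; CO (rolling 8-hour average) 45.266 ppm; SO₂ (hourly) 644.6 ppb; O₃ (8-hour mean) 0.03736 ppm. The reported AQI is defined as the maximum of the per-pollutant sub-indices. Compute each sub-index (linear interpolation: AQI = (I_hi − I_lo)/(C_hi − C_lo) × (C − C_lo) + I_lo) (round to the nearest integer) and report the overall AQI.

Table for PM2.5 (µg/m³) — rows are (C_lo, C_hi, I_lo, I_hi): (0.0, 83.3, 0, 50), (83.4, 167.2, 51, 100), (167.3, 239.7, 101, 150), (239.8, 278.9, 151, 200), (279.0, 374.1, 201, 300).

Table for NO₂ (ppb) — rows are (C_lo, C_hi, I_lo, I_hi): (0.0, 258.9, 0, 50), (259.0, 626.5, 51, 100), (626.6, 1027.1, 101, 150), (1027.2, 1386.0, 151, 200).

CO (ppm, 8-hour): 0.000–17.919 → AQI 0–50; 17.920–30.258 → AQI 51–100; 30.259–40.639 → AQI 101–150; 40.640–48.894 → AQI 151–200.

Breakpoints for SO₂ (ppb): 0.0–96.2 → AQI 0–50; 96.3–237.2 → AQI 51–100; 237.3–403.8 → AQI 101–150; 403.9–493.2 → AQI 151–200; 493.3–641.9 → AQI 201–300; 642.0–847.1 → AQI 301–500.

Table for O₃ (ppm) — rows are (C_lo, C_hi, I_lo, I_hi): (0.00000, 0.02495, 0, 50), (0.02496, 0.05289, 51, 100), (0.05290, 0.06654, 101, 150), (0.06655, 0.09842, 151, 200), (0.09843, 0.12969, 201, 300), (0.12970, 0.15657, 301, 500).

304

PM2.5: 134.6 lies in 83.4–167.2, so I_lo=51, I_hi=100, C_lo=83.4, C_hi=167.2.
(100−51)/(167.2−83.4) × (134.6−83.4) + 51 = 49/83.8 × 51.2 + 51 ≈ 80.94 → 81.
NO₂: 714.2 ∈ [626.6, 1027.1] ↔ index [101, 150].
101 + (714.2−626.6)·(150−101)/(1027.1−626.6) = 101 + 87.6·49/400.5 ≈ 111.72, so AQI = 112.
CO: 45.266 lies in 40.640–48.894, so I_lo=151, I_hi=200, C_lo=40.640, C_hi=48.894.
(200−151)/(48.894−40.640) × (45.266−40.640) + 151 = 49/8.254 × 4.626 + 151 ≈ 178.46 → 178.
SO₂ 644.6: bracket 642.0–847.1 → index 301–500; slope 199/205.1, offset 2.6.
AQI = 301 + 199/205.1·2.6 ≈ 303.52 ⇒ 304.
O₃: 0.03736 ∈ [0.02496, 0.05289] ↔ index [51, 100].
51 + (0.03736−0.02496)·(100−51)/(0.05289−0.02496) = 51 + 0.01240·49/0.02793 ≈ 72.75, so AQI = 73.
Sub-indices: PM2.5→81, NO₂→112, CO→178, SO₂→304, O₃→73. Overall AQI = max = 304; dominant pollutant is SO₂.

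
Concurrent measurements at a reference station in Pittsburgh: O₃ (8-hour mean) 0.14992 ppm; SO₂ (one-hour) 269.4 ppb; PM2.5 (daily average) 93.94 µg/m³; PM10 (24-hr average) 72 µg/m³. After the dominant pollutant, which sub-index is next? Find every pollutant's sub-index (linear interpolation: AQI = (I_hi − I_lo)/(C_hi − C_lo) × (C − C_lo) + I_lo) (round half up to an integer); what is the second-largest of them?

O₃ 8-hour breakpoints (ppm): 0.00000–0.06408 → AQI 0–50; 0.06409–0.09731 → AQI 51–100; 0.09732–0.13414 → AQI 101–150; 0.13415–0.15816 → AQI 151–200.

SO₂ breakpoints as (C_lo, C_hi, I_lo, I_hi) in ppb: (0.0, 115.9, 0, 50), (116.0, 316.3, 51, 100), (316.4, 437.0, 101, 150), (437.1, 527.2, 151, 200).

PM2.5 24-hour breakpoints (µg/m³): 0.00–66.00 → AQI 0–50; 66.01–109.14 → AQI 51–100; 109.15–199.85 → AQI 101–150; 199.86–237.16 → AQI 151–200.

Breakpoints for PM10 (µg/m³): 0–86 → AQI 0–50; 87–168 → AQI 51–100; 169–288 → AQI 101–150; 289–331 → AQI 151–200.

O₃: row 0.13415–0.15816 (AQI 151–200). (200−151)·(0.14992−0.13415)/(0.15816−0.13415) + 151 = 49·0.01577/0.02401 + 151 ≈ 183.18 → 183.
SO₂: 269.4 lies in 116.0–316.3, so I_lo=51, I_hi=100, C_lo=116.0, C_hi=316.3.
(100−51)/(316.3−116.0) × (269.4−116.0) + 51 = 49/200.3 × 153.4 + 51 ≈ 88.53 → 89.
PM2.5: 93.94 lies in 66.01–109.14, so I_lo=51, I_hi=100, C_lo=66.01, C_hi=109.14.
(100−51)/(109.14−66.01) × (93.94−66.01) + 51 = 49/43.13 × 27.93 + 51 ≈ 82.73 → 83.
PM10: 72 lies in 0–86, so I_lo=0, I_hi=50, C_lo=0, C_hi=86.
(50−0)/(86−0) × (72−0) + 0 = 50/86 × 72 + 0 ≈ 41.86 → 42.
Sub-indices: O₃→183, SO₂→89, PM2.5→83, PM10→42. Ranked high→low: 183, 89, 83, 42. Second-highest sub-index = 89.

89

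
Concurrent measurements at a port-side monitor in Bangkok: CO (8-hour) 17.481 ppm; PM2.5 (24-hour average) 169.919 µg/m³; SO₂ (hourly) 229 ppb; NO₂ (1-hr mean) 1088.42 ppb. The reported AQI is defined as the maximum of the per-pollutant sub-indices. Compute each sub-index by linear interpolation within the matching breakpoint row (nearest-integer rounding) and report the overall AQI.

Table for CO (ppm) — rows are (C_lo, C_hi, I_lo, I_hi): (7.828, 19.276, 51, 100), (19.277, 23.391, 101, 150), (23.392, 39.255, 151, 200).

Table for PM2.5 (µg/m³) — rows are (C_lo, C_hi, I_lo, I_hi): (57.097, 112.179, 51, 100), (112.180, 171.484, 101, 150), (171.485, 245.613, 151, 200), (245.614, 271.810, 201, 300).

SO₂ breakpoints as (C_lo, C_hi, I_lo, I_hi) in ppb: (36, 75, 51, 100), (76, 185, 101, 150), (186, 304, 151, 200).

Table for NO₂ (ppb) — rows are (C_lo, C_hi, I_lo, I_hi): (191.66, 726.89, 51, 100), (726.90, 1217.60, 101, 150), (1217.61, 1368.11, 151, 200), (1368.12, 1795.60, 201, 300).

CO: row 7.828–19.276 (AQI 51–100). (100−51)·(17.481−7.828)/(19.276−7.828) + 51 = 49·9.653/11.448 + 51 ≈ 92.32 → 92.
PM2.5 169.919: bracket 112.180–171.484 → index 101–150; slope 49/59.304, offset 57.739.
AQI = 101 + 49/59.304·57.739 ≈ 148.71 ⇒ 149.
SO₂: row 186–304 (AQI 151–200). (200−151)·(229−186)/(304−186) + 151 = 49·43/118 + 151 ≈ 168.86 → 169.
NO₂: 1088.42 ∈ [726.90, 1217.60] ↔ index [101, 150].
101 + (1088.42−726.90)·(150−101)/(1217.60−726.90) = 101 + 361.52·49/490.70 ≈ 137.10, so AQI = 137.
Sub-indices: CO→92, PM2.5→149, SO₂→169, NO₂→137. Overall AQI = max = 169; dominant pollutant is SO₂.
AQI 169: Unhealthy.

169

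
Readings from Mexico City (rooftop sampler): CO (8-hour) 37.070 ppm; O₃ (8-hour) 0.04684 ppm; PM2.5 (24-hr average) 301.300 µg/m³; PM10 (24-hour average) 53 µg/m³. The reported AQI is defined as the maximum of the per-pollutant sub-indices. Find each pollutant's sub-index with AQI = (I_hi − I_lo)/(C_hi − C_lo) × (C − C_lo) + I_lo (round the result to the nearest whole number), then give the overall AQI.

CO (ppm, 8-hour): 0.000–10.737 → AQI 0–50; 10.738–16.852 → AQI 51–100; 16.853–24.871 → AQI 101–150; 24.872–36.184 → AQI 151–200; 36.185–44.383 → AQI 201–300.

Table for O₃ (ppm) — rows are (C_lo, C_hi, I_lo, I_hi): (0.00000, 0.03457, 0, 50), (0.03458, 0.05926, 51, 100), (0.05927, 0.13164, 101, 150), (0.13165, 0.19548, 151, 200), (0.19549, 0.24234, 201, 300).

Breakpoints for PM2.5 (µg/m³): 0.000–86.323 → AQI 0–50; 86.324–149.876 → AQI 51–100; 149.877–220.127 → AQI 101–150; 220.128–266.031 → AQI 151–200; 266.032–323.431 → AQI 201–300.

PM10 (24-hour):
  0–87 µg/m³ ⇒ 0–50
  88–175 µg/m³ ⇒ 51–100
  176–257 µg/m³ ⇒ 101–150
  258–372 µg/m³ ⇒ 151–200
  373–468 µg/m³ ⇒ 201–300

CO 37.070: bracket 36.185–44.383 → index 201–300; slope 99/8.198, offset 0.885.
AQI = 201 + 99/8.198·0.885 ≈ 211.69 ⇒ 212.
O₃: 0.04684 lies in 0.03458–0.05926, so I_lo=51, I_hi=100, C_lo=0.03458, C_hi=0.05926.
(100−51)/(0.05926−0.03458) × (0.04684−0.03458) + 51 = 49/0.02468 × 0.01226 + 51 ≈ 75.34 → 75.
PM2.5 301.300: bracket 266.032–323.431 → index 201–300; slope 99/57.399, offset 35.268.
AQI = 201 + 99/57.399·35.268 ≈ 261.83 ⇒ 262.
PM10: row 0–87 (AQI 0–50). (50−0)·(53−0)/(87−0) + 0 = 50·53/87 + 0 ≈ 30.46 → 30.
Sub-indices: CO→212, O₃→75, PM2.5→262, PM10→30. Overall AQI = max = 262; dominant pollutant is PM2.5.

262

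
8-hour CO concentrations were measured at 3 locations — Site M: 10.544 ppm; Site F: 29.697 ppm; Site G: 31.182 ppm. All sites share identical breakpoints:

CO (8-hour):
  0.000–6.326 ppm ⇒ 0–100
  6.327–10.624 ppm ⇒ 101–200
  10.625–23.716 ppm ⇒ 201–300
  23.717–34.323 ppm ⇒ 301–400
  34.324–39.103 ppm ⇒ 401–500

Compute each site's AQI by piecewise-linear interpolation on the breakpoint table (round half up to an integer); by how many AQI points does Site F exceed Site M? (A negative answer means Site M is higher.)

159

Site M: row 6.327–10.624 (AQI 101–200). (200−101)·(10.544−6.327)/(10.624−6.327) + 101 = 99·4.217/4.297 + 101 ≈ 198.16 → 198.
Site F 29.697: bracket 23.717–34.323 → index 301–400; slope 99/10.606, offset 5.980.
AQI = 301 + 99/10.606·5.980 ≈ 356.82 ⇒ 357.
Site G 31.182: bracket 23.717–34.323 → index 301–400; slope 99/10.606, offset 7.465.
AQI = 301 + 99/10.606·7.465 ≈ 370.68 ⇒ 371.
AQIs: Site M=198, Site F=357, Site G=371. Site F (357) − Site M (198) = 159.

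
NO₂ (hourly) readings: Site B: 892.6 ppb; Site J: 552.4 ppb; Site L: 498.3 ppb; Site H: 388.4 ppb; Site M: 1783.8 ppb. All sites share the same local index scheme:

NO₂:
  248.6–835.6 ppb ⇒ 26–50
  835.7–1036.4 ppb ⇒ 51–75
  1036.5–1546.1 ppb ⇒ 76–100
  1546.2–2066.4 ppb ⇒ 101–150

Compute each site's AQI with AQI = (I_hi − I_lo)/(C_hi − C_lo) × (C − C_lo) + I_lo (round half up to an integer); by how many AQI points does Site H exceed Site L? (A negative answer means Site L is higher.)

-4

Site B: 892.6 ∈ [835.7, 1036.4] ↔ index [51, 75].
51 + (892.6−835.7)·(75−51)/(1036.4−835.7) = 51 + 56.9·24/200.7 ≈ 57.80, so AQI = 58.
Site J: row 248.6–835.6 (AQI 26–50). (50−26)·(552.4−248.6)/(835.6−248.6) + 26 = 24·303.8/587.0 + 26 ≈ 38.42 → 38.
Site L: 498.3 lies in 248.6–835.6, so I_lo=26, I_hi=50, C_lo=248.6, C_hi=835.6.
(50−26)/(835.6−248.6) × (498.3−248.6) + 26 = 24/587.0 × 249.7 + 26 ≈ 36.21 → 36.
Site H: 388.4 ∈ [248.6, 835.6] ↔ index [26, 50].
26 + (388.4−248.6)·(50−26)/(835.6−248.6) = 26 + 139.8·24/587.0 ≈ 31.72, so AQI = 32.
Site M: row 1546.2–2066.4 (AQI 101–150). (150−101)·(1783.8−1546.2)/(2066.4−1546.2) + 101 = 49·237.6/520.2 + 101 ≈ 123.38 → 123.
AQIs: Site B=58, Site J=38, Site L=36, Site H=32, Site M=123. Site H (32) − Site L (36) = -4.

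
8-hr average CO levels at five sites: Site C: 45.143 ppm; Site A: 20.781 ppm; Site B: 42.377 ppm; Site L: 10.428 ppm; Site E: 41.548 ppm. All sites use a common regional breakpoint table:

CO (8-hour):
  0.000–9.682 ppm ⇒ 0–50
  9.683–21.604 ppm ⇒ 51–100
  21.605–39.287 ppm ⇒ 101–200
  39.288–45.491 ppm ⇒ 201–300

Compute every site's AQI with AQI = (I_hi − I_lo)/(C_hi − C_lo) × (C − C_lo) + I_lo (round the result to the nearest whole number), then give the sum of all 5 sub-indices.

Site C: 45.143 ∈ [39.288, 45.491] ↔ index [201, 300].
201 + (45.143−39.288)·(300−201)/(45.491−39.288) = 201 + 5.855·99/6.203 ≈ 294.45, so AQI = 294.
Site A: row 9.683–21.604 (AQI 51–100). (100−51)·(20.781−9.683)/(21.604−9.683) + 51 = 49·11.098/11.921 + 51 ≈ 96.62 → 97.
Site B: 42.377 lies in 39.288–45.491, so I_lo=201, I_hi=300, C_lo=39.288, C_hi=45.491.
(300−201)/(45.491−39.288) × (42.377−39.288) + 201 = 99/6.203 × 3.089 + 201 ≈ 250.30 → 250.
Site L: row 9.683–21.604 (AQI 51–100). (100−51)·(10.428−9.683)/(21.604−9.683) + 51 = 49·0.745/11.921 + 51 ≈ 54.06 → 54.
Site E: 41.548 ∈ [39.288, 45.491] ↔ index [201, 300].
201 + (41.548−39.288)·(300−201)/(45.491−39.288) = 201 + 2.260·99/6.203 ≈ 237.07, so AQI = 237.
AQIs: Site C=294, Site A=97, Site B=250, Site L=54, Site E=237. Sum = 294 + 97 + 250 + 54 + 237 = 932.

932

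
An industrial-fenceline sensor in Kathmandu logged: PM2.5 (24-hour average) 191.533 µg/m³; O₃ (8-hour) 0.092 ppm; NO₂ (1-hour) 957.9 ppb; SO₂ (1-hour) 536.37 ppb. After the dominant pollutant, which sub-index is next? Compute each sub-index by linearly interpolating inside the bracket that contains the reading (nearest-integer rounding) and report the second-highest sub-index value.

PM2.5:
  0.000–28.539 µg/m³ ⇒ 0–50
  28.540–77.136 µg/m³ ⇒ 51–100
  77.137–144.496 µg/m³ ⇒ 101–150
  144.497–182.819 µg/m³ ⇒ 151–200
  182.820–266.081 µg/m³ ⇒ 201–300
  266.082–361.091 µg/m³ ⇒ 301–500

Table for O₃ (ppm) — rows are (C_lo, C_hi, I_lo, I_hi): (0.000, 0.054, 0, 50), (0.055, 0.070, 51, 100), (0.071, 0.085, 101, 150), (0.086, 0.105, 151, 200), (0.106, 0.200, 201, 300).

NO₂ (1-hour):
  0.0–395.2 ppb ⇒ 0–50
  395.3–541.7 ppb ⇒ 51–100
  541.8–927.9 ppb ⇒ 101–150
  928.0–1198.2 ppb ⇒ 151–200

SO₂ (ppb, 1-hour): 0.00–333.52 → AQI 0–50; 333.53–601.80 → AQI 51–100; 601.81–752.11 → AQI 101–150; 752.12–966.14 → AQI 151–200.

PM2.5: 191.533 ∈ [182.820, 266.081] ↔ index [201, 300].
201 + (191.533−182.820)·(300−201)/(266.081−182.820) = 201 + 8.713·99/83.261 ≈ 211.36, so AQI = 211.
O₃: 0.092 ∈ [0.086, 0.105] ↔ index [151, 200].
151 + (0.092−0.086)·(200−151)/(0.105−0.086) = 151 + 0.006·49/0.019 ≈ 166.47, so AQI = 166.
NO₂: 957.9 ∈ [928.0, 1198.2] ↔ index [151, 200].
151 + (957.9−928.0)·(200−151)/(1198.2−928.0) = 151 + 29.9·49/270.2 ≈ 156.42, so AQI = 156.
SO₂: 536.37 lies in 333.53–601.80, so I_lo=51, I_hi=100, C_lo=333.53, C_hi=601.80.
(100−51)/(601.80−333.53) × (536.37−333.53) + 51 = 49/268.27 × 202.84 + 51 ≈ 88.05 → 88.
Sub-indices: PM2.5→211, O₃→166, NO₂→156, SO₂→88. Ranked high→low: 211, 166, 156, 88. Second-highest sub-index = 166.

166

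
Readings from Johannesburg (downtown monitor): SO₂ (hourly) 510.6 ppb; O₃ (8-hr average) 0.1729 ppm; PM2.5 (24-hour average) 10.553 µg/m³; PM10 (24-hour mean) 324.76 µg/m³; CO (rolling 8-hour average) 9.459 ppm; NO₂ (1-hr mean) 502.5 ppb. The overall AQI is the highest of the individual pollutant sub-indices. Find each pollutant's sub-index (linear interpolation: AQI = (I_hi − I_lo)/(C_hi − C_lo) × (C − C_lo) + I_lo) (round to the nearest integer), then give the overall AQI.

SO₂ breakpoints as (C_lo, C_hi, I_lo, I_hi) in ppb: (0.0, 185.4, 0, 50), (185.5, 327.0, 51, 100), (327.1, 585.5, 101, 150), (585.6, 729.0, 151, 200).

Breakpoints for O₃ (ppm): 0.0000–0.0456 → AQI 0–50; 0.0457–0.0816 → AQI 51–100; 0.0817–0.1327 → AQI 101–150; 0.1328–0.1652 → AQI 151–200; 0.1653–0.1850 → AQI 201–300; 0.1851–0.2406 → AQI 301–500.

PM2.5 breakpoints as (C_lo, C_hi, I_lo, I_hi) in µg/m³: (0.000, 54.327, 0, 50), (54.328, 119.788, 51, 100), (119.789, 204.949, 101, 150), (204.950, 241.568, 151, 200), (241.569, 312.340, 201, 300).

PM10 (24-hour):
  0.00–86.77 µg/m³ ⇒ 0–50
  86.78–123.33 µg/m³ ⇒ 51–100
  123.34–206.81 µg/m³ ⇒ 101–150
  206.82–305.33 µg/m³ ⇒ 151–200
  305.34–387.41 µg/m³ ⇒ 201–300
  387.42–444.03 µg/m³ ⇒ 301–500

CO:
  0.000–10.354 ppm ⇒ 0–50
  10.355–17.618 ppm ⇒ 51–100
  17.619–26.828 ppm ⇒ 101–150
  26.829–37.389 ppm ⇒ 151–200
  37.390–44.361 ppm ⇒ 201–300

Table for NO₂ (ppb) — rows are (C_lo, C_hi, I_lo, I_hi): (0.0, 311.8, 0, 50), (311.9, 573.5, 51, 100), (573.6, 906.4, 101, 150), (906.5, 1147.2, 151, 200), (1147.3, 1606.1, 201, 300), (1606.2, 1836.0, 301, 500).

SO₂ 510.6: bracket 327.1–585.5 → index 101–150; slope 49/258.4, offset 183.5.
AQI = 101 + 49/258.4·183.5 ≈ 135.80 ⇒ 136.
O₃ 0.1729: bracket 0.1653–0.1850 → index 201–300; slope 99/0.0197, offset 0.0076.
AQI = 201 + 99/0.0197·0.0076 ≈ 239.19 ⇒ 239.
PM2.5: 10.553 ∈ [0.000, 54.327] ↔ index [0, 50].
0 + (10.553−0.000)·(50−0)/(54.327−0.000) = 0 + 10.553·50/54.327 ≈ 9.71, so AQI = 10.
PM10 324.76: bracket 305.34–387.41 → index 201–300; slope 99/82.07, offset 19.42.
AQI = 201 + 99/82.07·19.42 ≈ 224.43 ⇒ 224.
CO: 9.459 lies in 0.000–10.354, so I_lo=0, I_hi=50, C_lo=0.000, C_hi=10.354.
(50−0)/(10.354−0.000) × (9.459−0.000) + 0 = 50/10.354 × 9.459 + 0 ≈ 45.68 → 46.
NO₂: 502.5 ∈ [311.9, 573.5] ↔ index [51, 100].
51 + (502.5−311.9)·(100−51)/(573.5−311.9) = 51 + 190.6·49/261.6 ≈ 86.70, so AQI = 87.
Sub-indices: SO₂→136, O₃→239, PM2.5→10, PM10→224, CO→46, NO₂→87. Overall AQI = max = 239; dominant pollutant is O₃.
AQI 239: Very Unhealthy.

239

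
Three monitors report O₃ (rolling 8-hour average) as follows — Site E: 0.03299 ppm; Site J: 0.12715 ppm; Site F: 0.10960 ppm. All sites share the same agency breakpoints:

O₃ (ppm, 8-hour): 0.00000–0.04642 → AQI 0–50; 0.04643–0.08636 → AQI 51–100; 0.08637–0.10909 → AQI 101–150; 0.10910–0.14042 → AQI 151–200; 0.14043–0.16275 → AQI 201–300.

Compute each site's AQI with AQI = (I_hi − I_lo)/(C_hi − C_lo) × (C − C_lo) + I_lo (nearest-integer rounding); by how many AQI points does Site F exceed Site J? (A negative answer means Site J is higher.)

Site E: 0.03299 lies in 0.00000–0.04642, so I_lo=0, I_hi=50, C_lo=0.00000, C_hi=0.04642.
(50−0)/(0.04642−0.00000) × (0.03299−0.00000) + 0 = 50/0.04642 × 0.03299 + 0 ≈ 35.53 → 36.
Site J 0.12715: bracket 0.10910–0.14042 → index 151–200; slope 49/0.03132, offset 0.01805.
AQI = 151 + 49/0.03132·0.01805 ≈ 179.24 ⇒ 179.
Site F: 0.10960 ∈ [0.10910, 0.14042] ↔ index [151, 200].
151 + (0.10960−0.10910)·(200−151)/(0.14042−0.10910) = 151 + 0.00050·49/0.03132 ≈ 151.78, so AQI = 152.
AQIs: Site E=36, Site J=179, Site F=152. Site F (152) − Site J (179) = -27.

-27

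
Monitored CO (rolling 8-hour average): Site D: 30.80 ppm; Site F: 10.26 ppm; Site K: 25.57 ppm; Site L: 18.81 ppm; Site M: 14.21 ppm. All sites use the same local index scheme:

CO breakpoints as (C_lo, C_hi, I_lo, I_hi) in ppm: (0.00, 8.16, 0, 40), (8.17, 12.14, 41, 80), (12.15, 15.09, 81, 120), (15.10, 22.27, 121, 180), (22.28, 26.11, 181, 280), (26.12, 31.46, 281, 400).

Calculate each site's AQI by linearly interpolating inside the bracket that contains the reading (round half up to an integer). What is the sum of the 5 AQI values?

Site D: 30.80 lies in 26.12–31.46, so I_lo=281, I_hi=400, C_lo=26.12, C_hi=31.46.
(400−281)/(31.46−26.12) × (30.80−26.12) + 281 = 119/5.34 × 4.68 + 281 ≈ 385.29 → 385.
Site F 10.26: bracket 8.17–12.14 → index 41–80; slope 39/3.97, offset 2.09.
AQI = 41 + 39/3.97·2.09 ≈ 61.53 ⇒ 62.
Site K 25.57: bracket 22.28–26.11 → index 181–280; slope 99/3.83, offset 3.29.
AQI = 181 + 99/3.83·3.29 ≈ 266.04 ⇒ 266.
Site L: 18.81 ∈ [15.10, 22.27] ↔ index [121, 180].
121 + (18.81−15.10)·(180−121)/(22.27−15.10) = 121 + 3.71·59/7.17 ≈ 151.53, so AQI = 152.
Site M: 14.21 lies in 12.15–15.09, so I_lo=81, I_hi=120, C_lo=12.15, C_hi=15.09.
(120−81)/(15.09−12.15) × (14.21−12.15) + 81 = 39/2.94 × 2.06 + 81 ≈ 108.33 → 108.
AQIs: Site D=385, Site F=62, Site K=266, Site L=152, Site M=108. Sum = 385 + 62 + 266 + 152 + 108 = 973.

973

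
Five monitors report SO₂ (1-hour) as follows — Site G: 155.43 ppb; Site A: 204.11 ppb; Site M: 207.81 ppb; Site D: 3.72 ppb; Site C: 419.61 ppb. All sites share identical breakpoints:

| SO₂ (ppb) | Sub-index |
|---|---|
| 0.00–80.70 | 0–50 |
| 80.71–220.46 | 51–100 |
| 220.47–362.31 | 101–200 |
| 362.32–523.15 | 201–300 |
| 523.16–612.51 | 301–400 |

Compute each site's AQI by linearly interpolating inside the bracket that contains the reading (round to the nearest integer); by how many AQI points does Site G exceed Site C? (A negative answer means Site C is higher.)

Site G: row 80.71–220.46 (AQI 51–100). (100−51)·(155.43−80.71)/(220.46−80.71) + 51 = 49·74.72/139.75 + 51 ≈ 77.20 → 77.
Site A: row 80.71–220.46 (AQI 51–100). (100−51)·(204.11−80.71)/(220.46−80.71) + 51 = 49·123.40/139.75 + 51 ≈ 94.27 → 94.
Site M: 207.81 lies in 80.71–220.46, so I_lo=51, I_hi=100, C_lo=80.71, C_hi=220.46.
(100−51)/(220.46−80.71) × (207.81−80.71) + 51 = 49/139.75 × 127.10 + 51 ≈ 95.56 → 96.
Site D: 3.72 lies in 0.00–80.70, so I_lo=0, I_hi=50, C_lo=0.00, C_hi=80.70.
(50−0)/(80.70−0.00) × (3.72−0.00) + 0 = 50/80.70 × 3.72 + 0 ≈ 2.30 → 2.
Site C 419.61: bracket 362.32–523.15 → index 201–300; slope 99/160.83, offset 57.29.
AQI = 201 + 99/160.83·57.29 ≈ 236.27 ⇒ 236.
AQIs: Site G=77, Site A=94, Site M=96, Site D=2, Site C=236. Site G (77) − Site C (236) = -159.

-159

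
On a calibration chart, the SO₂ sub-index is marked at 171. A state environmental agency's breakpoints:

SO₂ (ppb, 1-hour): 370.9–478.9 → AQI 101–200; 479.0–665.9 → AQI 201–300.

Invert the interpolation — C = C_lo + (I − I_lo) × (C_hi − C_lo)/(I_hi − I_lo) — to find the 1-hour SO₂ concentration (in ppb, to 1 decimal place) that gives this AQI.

AQI 171 lies in the 101–200 band, which corresponds to 370.9–478.9 ppb.
C = 370.9 + (171−101)×(478.9−370.9)/(200−101) = 370.9 + 70×108.0/99 ≈ 447.264 ppb → 447.3 ppb to 1 dp.

447.3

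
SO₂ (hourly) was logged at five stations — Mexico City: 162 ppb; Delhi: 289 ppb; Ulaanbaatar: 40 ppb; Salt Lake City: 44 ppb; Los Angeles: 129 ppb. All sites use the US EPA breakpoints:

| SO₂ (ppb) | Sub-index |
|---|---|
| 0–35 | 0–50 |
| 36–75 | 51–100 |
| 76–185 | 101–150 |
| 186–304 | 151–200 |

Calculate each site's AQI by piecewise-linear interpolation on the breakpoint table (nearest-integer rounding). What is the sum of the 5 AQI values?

Mexico City 162: bracket 76–185 → index 101–150; slope 49/109, offset 86.
AQI = 101 + 49/109·86 ≈ 139.66 ⇒ 140.
Delhi: 289 lies in 186–304, so I_lo=151, I_hi=200, C_lo=186, C_hi=304.
(200−151)/(304−186) × (289−186) + 151 = 49/118 × 103 + 151 ≈ 193.77 → 194.
Ulaanbaatar: 40 ∈ [36, 75] ↔ index [51, 100].
51 + (40−36)·(100−51)/(75−36) = 51 + 4·49/39 ≈ 56.03, so AQI = 56.
Salt Lake City 44: bracket 36–75 → index 51–100; slope 49/39, offset 8.
AQI = 51 + 49/39·8 ≈ 61.05 ⇒ 61.
Los Angeles: row 76–185 (AQI 101–150). (150−101)·(129−76)/(185−76) + 101 = 49·53/109 + 101 ≈ 124.83 → 125.
AQIs: Mexico City=140, Delhi=194, Ulaanbaatar=56, Salt Lake City=61, Los Angeles=125. Sum = 140 + 194 + 56 + 61 + 125 = 576.

576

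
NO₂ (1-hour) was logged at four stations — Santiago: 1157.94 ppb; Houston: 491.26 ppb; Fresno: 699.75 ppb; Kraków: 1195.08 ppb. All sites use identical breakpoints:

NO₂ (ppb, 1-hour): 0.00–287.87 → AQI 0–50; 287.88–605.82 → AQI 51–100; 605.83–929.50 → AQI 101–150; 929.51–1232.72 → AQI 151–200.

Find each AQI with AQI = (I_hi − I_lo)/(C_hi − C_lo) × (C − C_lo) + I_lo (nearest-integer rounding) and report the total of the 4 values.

Santiago: 1157.94 lies in 929.51–1232.72, so I_lo=151, I_hi=200, C_lo=929.51, C_hi=1232.72.
(200−151)/(1232.72−929.51) × (1157.94−929.51) + 151 = 49/303.21 × 228.43 + 151 ≈ 187.92 → 188.
Houston: 491.26 lies in 287.88–605.82, so I_lo=51, I_hi=100, C_lo=287.88, C_hi=605.82.
(100−51)/(605.82−287.88) × (491.26−287.88) + 51 = 49/317.94 × 203.38 + 51 ≈ 82.34 → 82.
Fresno: 699.75 ∈ [605.83, 929.50] ↔ index [101, 150].
101 + (699.75−605.83)·(150−101)/(929.50−605.83) = 101 + 93.92·49/323.67 ≈ 115.22, so AQI = 115.
Kraków: 1195.08 lies in 929.51–1232.72, so I_lo=151, I_hi=200, C_lo=929.51, C_hi=1232.72.
(200−151)/(1232.72−929.51) × (1195.08−929.51) + 151 = 49/303.21 × 265.57 + 151 ≈ 193.92 → 194.
AQIs: Santiago=188, Houston=82, Fresno=115, Kraków=194. Sum = 188 + 82 + 115 + 194 = 579.

579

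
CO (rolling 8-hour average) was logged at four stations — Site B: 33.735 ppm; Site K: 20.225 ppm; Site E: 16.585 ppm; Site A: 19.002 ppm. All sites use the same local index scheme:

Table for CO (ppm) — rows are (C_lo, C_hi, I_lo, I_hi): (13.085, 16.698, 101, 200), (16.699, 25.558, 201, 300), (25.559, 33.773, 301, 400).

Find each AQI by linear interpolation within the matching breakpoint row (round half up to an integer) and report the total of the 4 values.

1064

Site B: row 25.559–33.773 (AQI 301–400). (400−301)·(33.735−25.559)/(33.773−25.559) + 301 = 99·8.176/8.214 + 301 ≈ 399.54 → 400.
Site K 20.225: bracket 16.699–25.558 → index 201–300; slope 99/8.859, offset 3.526.
AQI = 201 + 99/8.859·3.526 ≈ 240.40 ⇒ 240.
Site E: 16.585 lies in 13.085–16.698, so I_lo=101, I_hi=200, C_lo=13.085, C_hi=16.698.
(200−101)/(16.698−13.085) × (16.585−13.085) + 101 = 99/3.613 × 3.500 + 101 ≈ 196.90 → 197.
Site A 19.002: bracket 16.699–25.558 → index 201–300; slope 99/8.859, offset 2.303.
AQI = 201 + 99/8.859·2.303 ≈ 226.74 ⇒ 227.
AQIs: Site B=400, Site K=240, Site E=197, Site A=227. Sum = 400 + 240 + 197 + 227 = 1064.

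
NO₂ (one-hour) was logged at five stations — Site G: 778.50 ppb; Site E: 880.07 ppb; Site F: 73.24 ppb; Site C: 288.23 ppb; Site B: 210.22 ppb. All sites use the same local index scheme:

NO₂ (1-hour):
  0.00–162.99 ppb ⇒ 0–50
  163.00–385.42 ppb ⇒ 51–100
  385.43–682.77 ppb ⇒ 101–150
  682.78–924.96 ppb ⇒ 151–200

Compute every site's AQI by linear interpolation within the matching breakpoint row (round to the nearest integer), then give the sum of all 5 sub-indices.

523

Site G: 778.50 lies in 682.78–924.96, so I_lo=151, I_hi=200, C_lo=682.78, C_hi=924.96.
(200−151)/(924.96−682.78) × (778.50−682.78) + 151 = 49/242.18 × 95.72 + 151 ≈ 170.37 → 170.
Site E: 880.07 ∈ [682.78, 924.96] ↔ index [151, 200].
151 + (880.07−682.78)·(200−151)/(924.96−682.78) = 151 + 197.29·49/242.18 ≈ 190.92, so AQI = 191.
Site F: 73.24 ∈ [0.00, 162.99] ↔ index [0, 50].
0 + (73.24−0.00)·(50−0)/(162.99−0.00) = 0 + 73.24·50/162.99 ≈ 22.47, so AQI = 22.
Site C: 288.23 lies in 163.00–385.42, so I_lo=51, I_hi=100, C_lo=163.00, C_hi=385.42.
(100−51)/(385.42−163.00) × (288.23−163.00) + 51 = 49/222.42 × 125.23 + 51 ≈ 78.59 → 79.
Site B: row 163.00–385.42 (AQI 51–100). (100−51)·(210.22−163.00)/(385.42−163.00) + 51 = 49·47.22/222.42 + 51 ≈ 61.40 → 61.
AQIs: Site G=170, Site E=191, Site F=22, Site C=79, Site B=61. Sum = 170 + 191 + 22 + 79 + 61 = 523.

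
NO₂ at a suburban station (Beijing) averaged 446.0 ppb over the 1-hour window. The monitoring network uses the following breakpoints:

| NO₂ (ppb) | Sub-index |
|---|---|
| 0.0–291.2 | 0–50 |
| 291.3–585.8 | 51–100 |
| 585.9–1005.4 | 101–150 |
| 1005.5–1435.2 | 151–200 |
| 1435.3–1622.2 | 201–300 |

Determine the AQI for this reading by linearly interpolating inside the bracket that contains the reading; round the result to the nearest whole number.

NO₂: 446.0 ∈ [291.3, 585.8] ↔ index [51, 100].
51 + (446.0−291.3)·(100−51)/(585.8−291.3) = 51 + 154.7·49/294.5 ≈ 76.74, so AQI = 77.

77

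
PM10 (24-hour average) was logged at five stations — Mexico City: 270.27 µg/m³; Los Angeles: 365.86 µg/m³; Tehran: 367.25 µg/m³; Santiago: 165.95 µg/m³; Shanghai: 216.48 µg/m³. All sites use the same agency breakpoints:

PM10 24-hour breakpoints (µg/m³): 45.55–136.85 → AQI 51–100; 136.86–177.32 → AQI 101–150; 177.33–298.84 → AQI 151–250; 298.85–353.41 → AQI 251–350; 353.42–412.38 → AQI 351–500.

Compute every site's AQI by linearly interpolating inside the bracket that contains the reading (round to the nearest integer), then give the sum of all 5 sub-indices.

Mexico City: 270.27 lies in 177.33–298.84, so I_lo=151, I_hi=250, C_lo=177.33, C_hi=298.84.
(250−151)/(298.84−177.33) × (270.27−177.33) + 151 = 99/121.51 × 92.94 + 151 ≈ 226.72 → 227.
Los Angeles: 365.86 ∈ [353.42, 412.38] ↔ index [351, 500].
351 + (365.86−353.42)·(500−351)/(412.38−353.42) = 351 + 12.44·149/58.96 ≈ 382.44, so AQI = 382.
Tehran: 367.25 ∈ [353.42, 412.38] ↔ index [351, 500].
351 + (367.25−353.42)·(500−351)/(412.38−353.42) = 351 + 13.83·149/58.96 ≈ 385.95, so AQI = 386.
Santiago: 165.95 ∈ [136.86, 177.32] ↔ index [101, 150].
101 + (165.95−136.86)·(150−101)/(177.32−136.86) = 101 + 29.09·49/40.46 ≈ 136.23, so AQI = 136.
Shanghai: 216.48 lies in 177.33–298.84, so I_lo=151, I_hi=250, C_lo=177.33, C_hi=298.84.
(250−151)/(298.84−177.33) × (216.48−177.33) + 151 = 99/121.51 × 39.15 + 151 ≈ 182.90 → 183.
AQIs: Mexico City=227, Los Angeles=382, Tehran=386, Santiago=136, Shanghai=183. Sum = 227 + 382 + 386 + 136 + 183 = 1314.

1314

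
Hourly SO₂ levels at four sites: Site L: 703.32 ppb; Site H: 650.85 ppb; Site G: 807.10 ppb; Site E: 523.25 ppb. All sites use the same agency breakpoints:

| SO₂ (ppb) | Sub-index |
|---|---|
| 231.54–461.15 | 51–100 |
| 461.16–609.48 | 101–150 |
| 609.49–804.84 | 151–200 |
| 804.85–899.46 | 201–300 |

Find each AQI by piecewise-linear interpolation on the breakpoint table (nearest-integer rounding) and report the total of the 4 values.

661

Site L: 703.32 lies in 609.49–804.84, so I_lo=151, I_hi=200, C_lo=609.49, C_hi=804.84.
(200−151)/(804.84−609.49) × (703.32−609.49) + 151 = 49/195.35 × 93.83 + 151 ≈ 174.54 → 175.
Site H: 650.85 ∈ [609.49, 804.84] ↔ index [151, 200].
151 + (650.85−609.49)·(200−151)/(804.84−609.49) = 151 + 41.36·49/195.35 ≈ 161.37, so AQI = 161.
Site G: 807.10 lies in 804.85–899.46, so I_lo=201, I_hi=300, C_lo=804.85, C_hi=899.46.
(300−201)/(899.46−804.85) × (807.10−804.85) + 201 = 99/94.61 × 2.25 + 201 ≈ 203.35 → 203.
Site E: 523.25 ∈ [461.16, 609.48] ↔ index [101, 150].
101 + (523.25−461.16)·(150−101)/(609.48−461.16) = 101 + 62.09·49/148.32 ≈ 121.51, so AQI = 122.
AQIs: Site L=175, Site H=161, Site G=203, Site E=122. Sum = 175 + 161 + 203 + 122 = 661.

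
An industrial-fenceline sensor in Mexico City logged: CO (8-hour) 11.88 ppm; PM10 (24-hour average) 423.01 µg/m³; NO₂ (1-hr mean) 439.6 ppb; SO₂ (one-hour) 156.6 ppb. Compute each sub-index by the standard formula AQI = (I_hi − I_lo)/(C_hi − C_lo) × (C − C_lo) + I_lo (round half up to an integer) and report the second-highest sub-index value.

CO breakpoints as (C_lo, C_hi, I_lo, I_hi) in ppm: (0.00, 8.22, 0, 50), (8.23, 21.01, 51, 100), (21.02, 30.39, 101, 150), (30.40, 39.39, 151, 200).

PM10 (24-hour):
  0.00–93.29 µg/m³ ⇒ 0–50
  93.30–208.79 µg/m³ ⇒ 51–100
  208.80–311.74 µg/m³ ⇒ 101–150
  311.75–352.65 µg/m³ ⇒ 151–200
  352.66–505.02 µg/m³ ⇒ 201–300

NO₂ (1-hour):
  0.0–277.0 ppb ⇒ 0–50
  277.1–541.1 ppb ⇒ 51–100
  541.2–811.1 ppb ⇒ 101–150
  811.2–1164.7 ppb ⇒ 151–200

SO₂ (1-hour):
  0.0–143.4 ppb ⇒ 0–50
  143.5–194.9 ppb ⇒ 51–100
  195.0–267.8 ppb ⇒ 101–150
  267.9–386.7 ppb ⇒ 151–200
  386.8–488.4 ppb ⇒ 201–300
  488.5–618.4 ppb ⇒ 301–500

81

CO: 11.88 lies in 8.23–21.01, so I_lo=51, I_hi=100, C_lo=8.23, C_hi=21.01.
(100−51)/(21.01−8.23) × (11.88−8.23) + 51 = 49/12.78 × 3.65 + 51 ≈ 64.99 → 65.
PM10: 423.01 lies in 352.66–505.02, so I_lo=201, I_hi=300, C_lo=352.66, C_hi=505.02.
(300−201)/(505.02−352.66) × (423.01−352.66) + 201 = 99/152.36 × 70.35 + 201 ≈ 246.71 → 247.
NO₂: 439.6 lies in 277.1–541.1, so I_lo=51, I_hi=100, C_lo=277.1, C_hi=541.1.
(100−51)/(541.1−277.1) × (439.6−277.1) + 51 = 49/264.0 × 162.5 + 51 ≈ 81.16 → 81.
SO₂: 156.6 lies in 143.5–194.9, so I_lo=51, I_hi=100, C_lo=143.5, C_hi=194.9.
(100−51)/(194.9−143.5) × (156.6−143.5) + 51 = 49/51.4 × 13.1 + 51 ≈ 63.49 → 63.
Sub-indices: CO→65, PM10→247, NO₂→81, SO₂→63. Ranked high→low: 247, 81, 65, 63. Second-highest sub-index = 81.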